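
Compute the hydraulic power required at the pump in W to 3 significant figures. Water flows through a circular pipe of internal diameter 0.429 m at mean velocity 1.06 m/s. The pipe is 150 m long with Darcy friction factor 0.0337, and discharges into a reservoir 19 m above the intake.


Approach: apply continuity + Darcy-Weisbach + hydraulic power, Q = A*v; hf = f*(L/D)*(v^2/(2g)); H = static + hf; P = rho*g*Q*H.
Step 1 — flow rate (continuity, Q = A*v):
  A = pi*(0.429/2)^2 = 0.14455 m^2
  Q = 0.14455 * 1.06 = 0.15322 m^3/s
Step 2 — friction head loss (Darcy-Weisbach):
  hf = 0.0337 * (150/0.429) * (1.06^2 / (2*9.81))
  hf = 0.67480 m
Step 3 — total head: H = 19 + 0.67480 = 19.675 m
Step 4 — hydraulic power (P = rho*g*Q*H):
  P = 1000 * 9.81 * 0.15322 * 19.675 = 29600 W
Therefore the hydraulic power required at the pump = 29600 W.


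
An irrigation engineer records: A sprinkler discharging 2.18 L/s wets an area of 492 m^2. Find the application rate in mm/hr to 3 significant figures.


Approach: apply the application rate relation, rate = (Q/A)*3600.
rate = (2.18 / 492) * 3600 = 16.0 mm/hr
Therefore the application rate = 16.0 mm/hr.


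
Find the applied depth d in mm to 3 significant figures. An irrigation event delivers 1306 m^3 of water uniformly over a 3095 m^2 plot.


Approach: apply depth from volume over area, d = (V/A)*1000.
d = (1306 / 3095) * 1000 = 422 mm
Therefore the applied depth d = 422 mm.


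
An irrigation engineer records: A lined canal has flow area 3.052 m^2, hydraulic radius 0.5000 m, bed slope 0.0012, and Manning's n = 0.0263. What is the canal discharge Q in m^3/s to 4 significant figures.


Approach: apply Manning's equation, Q = (1/n)*A*R^(2/3)*S^(1/2).
Q = (1/0.0263) * 3.052 * 0.5000^(2/3) * 0.0012^(1/2) = 2.532 m^3/s
Therefore the canal discharge Q = 2.532 m^3/s.


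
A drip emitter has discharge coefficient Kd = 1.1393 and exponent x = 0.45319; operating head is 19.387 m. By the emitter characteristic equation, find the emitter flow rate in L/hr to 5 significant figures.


Approach: apply the emitter characteristic equation, q = Kd * h^x.
q = 1.1393 * 19.387^0.45319 = 4.3664 L/hr
Therefore the emitter flow rate = 4.3664 L/hr.


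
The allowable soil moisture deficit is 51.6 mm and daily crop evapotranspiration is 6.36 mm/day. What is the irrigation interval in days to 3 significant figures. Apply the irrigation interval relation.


Approach: apply the irrigation interval relation, interval = SMD / ETc.
interval = 51.6 / 6.36 = 8.11 days
Therefore the irrigation interval = 8.11 days.


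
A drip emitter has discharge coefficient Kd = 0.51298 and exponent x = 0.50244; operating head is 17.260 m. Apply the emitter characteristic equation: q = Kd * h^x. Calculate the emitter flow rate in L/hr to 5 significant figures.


q = 0.51298 * 17.260^0.50244 = 2.1460 L/hr
Therefore the emitter flow rate = 2.1460 L/hr.


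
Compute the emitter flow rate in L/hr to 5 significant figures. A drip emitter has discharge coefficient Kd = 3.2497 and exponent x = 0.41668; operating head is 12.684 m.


Approach: apply the emitter characteristic equation, q = Kd * h^x.
q = 3.2497 * 12.684^0.41668 = 9.3659 L/hr
Therefore the emitter flow rate = 9.3659 L/hr.


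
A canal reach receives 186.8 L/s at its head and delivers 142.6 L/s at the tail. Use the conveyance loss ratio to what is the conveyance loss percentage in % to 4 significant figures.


Approach: apply the conveyance loss ratio, loss% = ((Q_head - Q_tail)/Q_head)*100.
loss = ((186.8 - 142.6)/186.8)*100 = 23.66 %
Therefore the conveyance loss percentage = 23.66 %.


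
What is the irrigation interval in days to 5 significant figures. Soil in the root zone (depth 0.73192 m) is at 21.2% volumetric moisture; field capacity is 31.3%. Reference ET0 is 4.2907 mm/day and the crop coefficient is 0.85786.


Approach: apply soil-water budget scheduling, SMD = (FC-theta)/100*depth*1000; ETc = ET0*Kc; interval = SMD/ETc.
Step 1 — soil moisture deficit:
  SMD = (31.3 - 21.2)/100 * 0.73192 * 1000 = 73.92392 mm
Step 2 — daily crop ET (ETc = ET0*Kc):
  ETc = 4.2907 * 0.85786 = 3.680820 mm/day
Step 3 — irrigation interval (SMD/ETc):
  interval = 73.92392 / 3.680820 = 20.084 days
Therefore the irrigation interval = 20.084 days.


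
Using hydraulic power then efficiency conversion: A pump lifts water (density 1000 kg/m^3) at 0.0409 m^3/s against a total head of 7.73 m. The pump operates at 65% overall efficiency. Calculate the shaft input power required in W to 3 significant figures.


Approach: apply hydraulic power then efficiency conversion, P = rho*g*Q*H; P_in = P/eta.
Step 1 — hydraulic power (P = rho*g*Q*H):
  P = 1000 * 9.81 * 0.0409 * 7.73 = 3101.5 W
Step 2 — input power: P_in = P/eta = 3101.5 / 0.65 = 4770 W
Therefore the shaft input power required = 4770 W.


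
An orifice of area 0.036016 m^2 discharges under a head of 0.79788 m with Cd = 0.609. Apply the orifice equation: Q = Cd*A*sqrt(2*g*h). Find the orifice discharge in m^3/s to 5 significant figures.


Q = 0.609 * 0.036016 * sqrt(2*9.81*0.79788) = 0.086782 m^3/s
Therefore the orifice discharge = 0.086782 m^3/s.


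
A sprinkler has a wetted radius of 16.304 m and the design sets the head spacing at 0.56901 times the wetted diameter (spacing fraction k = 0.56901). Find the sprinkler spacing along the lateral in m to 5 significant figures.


Approach: apply the sprinkler spacing rule (spacing as a fraction of wetted diameter), S = k*(2*R).
S = 0.56901 * (2 * 16.304) = 18.554 m
Therefore the sprinkler spacing along the lateral = 18.554 m.


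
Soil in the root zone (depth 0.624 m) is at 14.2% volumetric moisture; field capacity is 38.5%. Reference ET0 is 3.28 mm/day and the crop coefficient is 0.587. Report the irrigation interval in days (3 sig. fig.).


Approach: apply soil-water budget scheduling, SMD = (FC-theta)/100*depth*1000; ETc = ET0*Kc; interval = SMD/ETc.
Step 1 — soil moisture deficit:
  SMD = (38.5 - 14.2)/100 * 0.624 * 1000 = 151.63 mm
Step 2 — daily crop ET (ETc = ET0*Kc):
  ETc = 3.28 * 0.587 = 1.9254 mm/day
Step 3 — irrigation interval (SMD/ETc):
  interval = 151.63 / 1.9254 = 78.8 days
Therefore the irrigation interval = 78.8 days.


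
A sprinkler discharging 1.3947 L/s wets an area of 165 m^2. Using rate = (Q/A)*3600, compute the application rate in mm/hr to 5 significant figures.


rate = (1.3947 / 165) * 3600 = 30.430 mm/hr
Therefore the application rate = 30.430 mm/hr.


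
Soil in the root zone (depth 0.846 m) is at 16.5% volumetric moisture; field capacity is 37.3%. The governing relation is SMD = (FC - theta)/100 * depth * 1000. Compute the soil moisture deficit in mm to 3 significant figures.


SMD = (37.3 - 16.5)/100 * 0.846 * 1000 = 176 mm
Therefore the soil moisture deficit = 176 mm.


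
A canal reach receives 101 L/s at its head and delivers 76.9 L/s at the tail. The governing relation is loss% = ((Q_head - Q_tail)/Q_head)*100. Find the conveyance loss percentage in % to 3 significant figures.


loss = ((101 - 76.9)/101)*100 = 23.9 %
Therefore the conveyance loss percentage = 23.9 %.


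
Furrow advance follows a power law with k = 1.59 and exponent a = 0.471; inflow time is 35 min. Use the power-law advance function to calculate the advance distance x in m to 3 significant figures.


Approach: apply the power-law advance function, x = k*t^a.
x = 1.59 * 35^0.471 = 8.49 m
Therefore the advance distance x = 8.49 m.


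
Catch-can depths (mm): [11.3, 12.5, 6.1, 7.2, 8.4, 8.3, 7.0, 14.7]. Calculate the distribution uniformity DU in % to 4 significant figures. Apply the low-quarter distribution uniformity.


Approach: apply the low-quarter distribution uniformity, DU = (mean of lowest quarter of readings / overall mean)*100.
sorted lowest 2 of 8: [6.1, 7.0] -> mean = 6.55000 mm
overall mean = 9.43750 mm
DU = (6.55000/9.43750)*100 = 69.40 %
Therefore the distribution uniformity DU = 69.40 %.


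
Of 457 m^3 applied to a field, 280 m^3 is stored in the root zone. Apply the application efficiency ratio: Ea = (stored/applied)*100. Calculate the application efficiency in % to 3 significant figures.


Ea = (280/457)*100 = 61.3 %
Therefore the application efficiency = 61.3 %.


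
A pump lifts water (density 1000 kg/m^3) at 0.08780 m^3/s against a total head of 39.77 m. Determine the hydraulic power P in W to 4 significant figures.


Approach: apply the hydraulic power relation, P = rho*g*Q*H.
P = 1000 * 9.81 * 0.08780 * 39.77 = 34250 W
Therefore the hydraulic power P = 34250 W.


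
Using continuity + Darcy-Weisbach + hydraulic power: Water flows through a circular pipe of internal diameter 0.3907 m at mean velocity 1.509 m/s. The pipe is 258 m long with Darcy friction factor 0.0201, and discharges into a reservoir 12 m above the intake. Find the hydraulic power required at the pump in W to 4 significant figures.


Approach: apply continuity + Darcy-Weisbach + hydraulic power, Q = A*v; hf = f*(L/D)*(v^2/(2g)); H = static + hf; P = rho*g*Q*H.
Step 1 — flow rate (continuity, Q = A*v):
  A = pi*(0.3907/2)^2 = 0.119888 m^2
  Q = 0.119888 * 1.509 = 0.180911 m^3/s
Step 2 — friction head loss (Darcy-Weisbach):
  hf = 0.0201 * (258/0.3907) * (1.509^2 / (2*9.81))
  hf = 1.54046 m
Step 3 — total head: H = 12 + 1.54046 = 13.5405 m
Step 4 — hydraulic power (P = rho*g*Q*H):
  P = 1000 * 9.81 * 0.180911 * 13.5405 = 24030 W
Therefore the hydraulic power required at the pump = 24030 W.


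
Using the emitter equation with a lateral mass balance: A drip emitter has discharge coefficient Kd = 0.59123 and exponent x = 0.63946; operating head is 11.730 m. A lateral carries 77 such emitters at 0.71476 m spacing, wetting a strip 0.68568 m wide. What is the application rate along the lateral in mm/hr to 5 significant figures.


Approach: apply the emitter equation with a lateral mass balance, q = Kd*h^x; Q = n*q; rate = Q/(n*spacing*width).
Step 1 — single emitter flow (q = Kd*h^x):
  q = 0.59123 * 11.730^0.63946 = 2.854498 L/hr
Step 2 — total lateral flow: Q = 77 * 2.854498 = 219.7964 L/hr
Step 3 — wetted area: A = 77 * 0.71476 * 0.68568 = 37.73744 m^2
Step 4 — application rate: Q/A = 219.7964/37.73744 = 5.8244 mm/hr
Therefore the application rate along the lateral = 5.8244 mm/hr.


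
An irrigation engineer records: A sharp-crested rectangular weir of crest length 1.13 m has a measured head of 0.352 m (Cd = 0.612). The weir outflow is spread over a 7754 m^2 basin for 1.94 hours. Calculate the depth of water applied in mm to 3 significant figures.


Approach: apply the rectangular weir equation with a volume-to-depth conversion, Q = (2/3)*Cd*L*sqrt(2g)*H^1.5; d = Q*t/A * 1000.
Step 1 — weir discharge:
  Q = (2/3)*0.612*1.13*sqrt(2*9.81)*0.352^1.5 = 0.42648 m^3/s
Step 2 — volume: V = 0.42648 * 1.94*3600 = 2978.6 m^3
Step 3 — depth: d = V/A * 1000 = 2978.6/7754 * 1000 = 384 mm
Therefore the depth of water applied = 384 mm.


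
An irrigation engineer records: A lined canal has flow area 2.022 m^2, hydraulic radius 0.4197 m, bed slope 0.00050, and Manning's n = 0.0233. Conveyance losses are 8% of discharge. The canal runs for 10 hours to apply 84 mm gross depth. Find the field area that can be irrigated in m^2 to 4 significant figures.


Approach: apply Manning's equation with a conveyance and depth budget, Q = (1/n)*A*R^(2/3)*S^(1/2); Q_field = Q*(1-loss); Area = Q_field*t/(d/1000).
Step 1 — canal discharge (Manning's equation):
  Q = (1/0.0233) * 2.022 * 0.4197^(2/3) * 0.00050^(1/2) = 1.08777 m^3/s
Step 2 — delivered flow: Q_field = 1.08777*(1 - 8/100) = 1.00075 m^3/s
Step 3 — volume delivered: V = 1.00075 * 10*3600 = 36026.9 m^3
Step 4 — area served: A = V / (depth/1000) = 36026.9 / 0.084 = 428900 m^2
Therefore the field area that can be irrigated = 428900 m^2.


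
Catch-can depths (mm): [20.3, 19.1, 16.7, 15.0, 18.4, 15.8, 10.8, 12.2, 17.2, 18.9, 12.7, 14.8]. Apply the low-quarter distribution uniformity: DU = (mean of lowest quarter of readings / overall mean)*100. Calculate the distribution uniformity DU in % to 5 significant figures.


sorted lowest 3 of 12: [10.8, 12.2, 12.7] -> mean = 11.90000 mm
overall mean = 15.99167 mm
DU = (11.90000/15.99167)*100 = 74.414 %
Therefore the distribution uniformity DU = 74.414 %.


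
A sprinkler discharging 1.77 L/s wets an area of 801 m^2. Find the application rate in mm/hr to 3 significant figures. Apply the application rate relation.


Approach: apply the application rate relation, rate = (Q/A)*3600.
rate = (1.77 / 801) * 3600 = 7.96 mm/hr
Therefore the application rate = 7.96 mm/hr.


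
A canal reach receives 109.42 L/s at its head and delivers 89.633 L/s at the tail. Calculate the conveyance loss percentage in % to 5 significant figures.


Approach: apply the conveyance loss ratio, loss% = ((Q_head - Q_tail)/Q_head)*100.
loss = ((109.42 - 89.633)/109.42)*100 = 18.084 %
Therefore the conveyance loss percentage = 18.084 %.


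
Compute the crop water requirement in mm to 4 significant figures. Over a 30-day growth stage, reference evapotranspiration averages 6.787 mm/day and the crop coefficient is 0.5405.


Approach: apply the crop water requirement relation, CWR = ET0 * Kc * days.
CWR = 6.787 * 0.5405 * 30 = 110.1 mm
Therefore the crop water requirement = 110.1 mm.


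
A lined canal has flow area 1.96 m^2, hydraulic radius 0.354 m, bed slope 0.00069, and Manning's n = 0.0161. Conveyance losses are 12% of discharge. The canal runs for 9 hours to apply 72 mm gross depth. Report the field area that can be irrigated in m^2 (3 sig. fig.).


Approach: apply Manning's equation with a conveyance and depth budget, Q = (1/n)*A*R^(2/3)*S^(1/2); Q_field = Q*(1-loss); Area = Q_field*t/(d/1000).
Step 1 — canal discharge (Manning's equation):
  Q = (1/0.0161) * 1.96 * 0.354^(2/3) * 0.00069^(1/2) = 1.6003 m^3/s
Step 2 — delivered flow: Q_field = 1.6003*(1 - 12/100) = 1.4082 m^3/s
Step 3 — volume delivered: V = 1.4082 * 9*3600 = 45627 m^3
Step 4 — area served: A = V / (depth/1000) = 45627 / 0.072 = 634000 m^2
Therefore the field area that can be irrigated = 634000 m^2.


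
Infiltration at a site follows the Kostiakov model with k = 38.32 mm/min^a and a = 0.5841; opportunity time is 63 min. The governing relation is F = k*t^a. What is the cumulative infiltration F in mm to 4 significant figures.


F = 38.32 * 63^0.5841 = 430.9 mm
Therefore the cumulative infiltration F = 430.9 mm.


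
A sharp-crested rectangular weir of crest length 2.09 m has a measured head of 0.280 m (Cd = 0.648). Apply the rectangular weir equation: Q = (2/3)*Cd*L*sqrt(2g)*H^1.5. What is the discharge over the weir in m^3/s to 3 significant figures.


Q = (2/3)*0.648*2.09*sqrt(2*9.81)*0.280^1.5 = 0.593 m^3/s
Therefore the discharge over the weir = 0.593 m^3/s.


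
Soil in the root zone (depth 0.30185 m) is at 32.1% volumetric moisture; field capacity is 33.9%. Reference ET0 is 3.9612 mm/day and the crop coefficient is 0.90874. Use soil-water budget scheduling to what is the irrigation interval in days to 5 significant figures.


Approach: apply soil-water budget scheduling, SMD = (FC-theta)/100*depth*1000; ETc = ET0*Kc; interval = SMD/ETc.
Step 1 — soil moisture deficit:
  SMD = (33.9 - 32.1)/100 * 0.30185 * 1000 = 5.433300 mm
Step 2 — daily crop ET (ETc = ET0*Kc):
  ETc = 3.9612 * 0.90874 = 3.599701 mm/day
Step 3 — irrigation interval (SMD/ETc):
  interval = 5.433300 / 3.599701 = 1.5094 days
Therefore the irrigation interval = 1.5094 days.


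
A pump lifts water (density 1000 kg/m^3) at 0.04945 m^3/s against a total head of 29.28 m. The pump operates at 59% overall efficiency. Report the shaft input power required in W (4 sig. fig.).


Approach: apply hydraulic power then efficiency conversion, P = rho*g*Q*H; P_in = P/eta.
Step 1 — hydraulic power (P = rho*g*Q*H):
  P = 1000 * 9.81 * 0.04945 * 29.28 = 14203.9 W
Step 2 — input power: P_in = P/eta = 14203.9 / 0.59 = 24070 W
Therefore the shaft input power required = 24070 W.


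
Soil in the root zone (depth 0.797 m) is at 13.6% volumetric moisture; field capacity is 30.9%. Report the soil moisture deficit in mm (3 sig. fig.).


Approach: apply the soil moisture deficit relation, SMD = (FC - theta)/100 * depth * 1000.
SMD = (30.9 - 13.6)/100 * 0.797 * 1000 = 138 mm
Therefore the soil moisture deficit = 138 mm.


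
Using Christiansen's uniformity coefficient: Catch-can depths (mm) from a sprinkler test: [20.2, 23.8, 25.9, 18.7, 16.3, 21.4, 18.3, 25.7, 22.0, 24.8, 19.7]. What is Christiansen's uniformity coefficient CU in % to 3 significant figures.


Approach: apply Christiansen's uniformity coefficient, CU = (1 - mean_abs_deviation/mean)*100.
mean = 21.527 mm
mean |d_i - mean| = 2.6479 mm
CU = (1 - 2.6479/21.527)*100 = 87.7 %
Therefore Christiansen's uniformity coefficient CU = 87.7 %.


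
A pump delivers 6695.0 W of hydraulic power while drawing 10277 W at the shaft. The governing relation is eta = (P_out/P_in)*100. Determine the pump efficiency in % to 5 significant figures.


eta = (6695.0 / 10277) * 100 = 65.145 %
Therefore the pump efficiency = 65.145 %.


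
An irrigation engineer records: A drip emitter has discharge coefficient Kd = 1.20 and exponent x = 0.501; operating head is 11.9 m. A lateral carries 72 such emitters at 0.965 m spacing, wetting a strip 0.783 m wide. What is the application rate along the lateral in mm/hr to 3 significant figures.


Approach: apply the emitter equation with a lateral mass balance, q = Kd*h^x; Q = n*q; rate = Q/(n*spacing*width).
Step 1 — single emitter flow (q = Kd*h^x):
  q = 1.20 * 11.9^0.501 = 4.1498 L/hr
Step 2 — total lateral flow: Q = 72 * 4.1498 = 298.79 L/hr
Step 3 — wetted area: A = 72 * 0.965 * 0.783 = 54.403 m^2
Step 4 — application rate: Q/A = 298.79/54.403 = 5.49 mm/hr
Therefore the application rate along the lateral = 5.49 mm/hr.


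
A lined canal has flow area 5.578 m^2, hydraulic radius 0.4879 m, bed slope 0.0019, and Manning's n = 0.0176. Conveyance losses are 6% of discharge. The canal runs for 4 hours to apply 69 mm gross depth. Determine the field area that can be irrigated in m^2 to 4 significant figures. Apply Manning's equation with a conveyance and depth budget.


Approach: apply Manning's equation with a conveyance and depth budget, Q = (1/n)*A*R^(2/3)*S^(1/2); Q_field = Q*(1-loss); Area = Q_field*t/(d/1000).
Step 1 — canal discharge (Manning's equation):
  Q = (1/0.0176) * 5.578 * 0.4879^(2/3) * 0.0019^(1/2) = 8.56176 m^3/s
Step 2 — delivered flow: Q_field = 8.56176*(1 - 6/100) = 8.04806 m^3/s
Step 3 — volume delivered: V = 8.04806 * 4*3600 = 115892 m^3
Step 4 — area served: A = V / (depth/1000) = 115892 / 0.069 = 1680000 m^2
Therefore the field area that can be irrigated = 1680000 m^2.


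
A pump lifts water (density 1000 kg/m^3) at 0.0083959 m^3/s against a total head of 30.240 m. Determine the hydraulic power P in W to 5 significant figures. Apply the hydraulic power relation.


Approach: apply the hydraulic power relation, P = rho*g*Q*H.
P = 1000 * 9.81 * 0.0083959 * 30.240 = 2490.7 W
Therefore the hydraulic power P = 2490.7 W.


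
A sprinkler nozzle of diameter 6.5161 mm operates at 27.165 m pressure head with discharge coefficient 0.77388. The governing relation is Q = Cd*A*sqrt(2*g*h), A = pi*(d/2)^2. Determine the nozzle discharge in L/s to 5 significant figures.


A = pi*(6.5161e-3/2)^2 = 3.334766e-05 m^2
Q = 0.77388 * 3.334766e-05 * sqrt(2*9.81*27.165) * 1000 = 0.59579 L/s
Therefore the nozzle discharge = 0.59579 L/s.


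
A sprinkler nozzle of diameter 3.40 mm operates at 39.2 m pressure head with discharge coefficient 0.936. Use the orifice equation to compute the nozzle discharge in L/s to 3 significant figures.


Approach: apply the orifice equation, Q = Cd*A*sqrt(2*g*h), A = pi*(d/2)^2.
A = pi*(3.40e-3/2)^2 = 9.0792e-06 m^2
Q = 0.936 * 9.0792e-06 * sqrt(2*9.81*39.2) * 1000 = 0.236 L/s
Therefore the nozzle discharge = 0.236 L/s.


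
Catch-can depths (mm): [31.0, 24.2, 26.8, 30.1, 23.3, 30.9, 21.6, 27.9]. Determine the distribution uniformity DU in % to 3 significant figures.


Approach: apply the low-quarter distribution uniformity, DU = (mean of lowest quarter of readings / overall mean)*100.
sorted lowest 2 of 8: [21.6, 23.3] -> mean = 22.450 mm
overall mean = 26.975 mm
DU = (22.450/26.975)*100 = 83.2 %
Therefore the distribution uniformity DU = 83.2 %.


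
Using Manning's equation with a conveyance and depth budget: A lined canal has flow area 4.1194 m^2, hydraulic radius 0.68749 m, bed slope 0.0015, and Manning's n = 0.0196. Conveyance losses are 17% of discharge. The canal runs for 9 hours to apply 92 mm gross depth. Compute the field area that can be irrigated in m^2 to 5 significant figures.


Approach: apply Manning's equation with a conveyance and depth budget, Q = (1/n)*A*R^(2/3)*S^(1/2); Q_field = Q*(1-loss); Area = Q_field*t/(d/1000).
Step 1 — canal discharge (Manning's equation):
  Q = (1/0.0196) * 4.1194 * 0.68749^(2/3) * 0.0015^(1/2) = 6.340660 m^3/s
Step 2 — delivered flow: Q_field = 6.340660*(1 - 17/100) = 5.262748 m^3/s
Step 3 — volume delivered: V = 5.262748 * 9*3600 = 170513.0 m^3
Step 4 — area served: A = V / (depth/1000) = 170513.0 / 0.092 = 1853400 m^2
Therefore the field area that can be irrigated = 1853400 m^2.


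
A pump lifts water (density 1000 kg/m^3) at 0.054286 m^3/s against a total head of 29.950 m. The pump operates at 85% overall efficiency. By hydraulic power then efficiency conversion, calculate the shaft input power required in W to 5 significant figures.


Approach: apply hydraulic power then efficiency conversion, P = rho*g*Q*H; P_in = P/eta.
Step 1 — hydraulic power (P = rho*g*Q*H):
  P = 1000 * 9.81 * 0.054286 * 29.950 = 15949.74 W
Step 2 — input power: P_in = P/eta = 15949.74 / 0.85 = 18764 W
Therefore the shaft input power required = 18764 W.


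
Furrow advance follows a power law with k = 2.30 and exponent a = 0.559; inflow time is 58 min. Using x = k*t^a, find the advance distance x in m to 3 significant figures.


x = 2.30 * 58^0.559 = 22.3 m
Therefore the advance distance x = 22.3 m.


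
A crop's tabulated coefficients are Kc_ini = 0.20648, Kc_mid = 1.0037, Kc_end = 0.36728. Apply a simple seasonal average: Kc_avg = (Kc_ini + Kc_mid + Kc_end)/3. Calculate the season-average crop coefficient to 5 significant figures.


Kc_avg = (0.20648 + 1.0037 + 0.36728)/3 = 0.52582
Therefore the season-average crop coefficient = 0.52582.


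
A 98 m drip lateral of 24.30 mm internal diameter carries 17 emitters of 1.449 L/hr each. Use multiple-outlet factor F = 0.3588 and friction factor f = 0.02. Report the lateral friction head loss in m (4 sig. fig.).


Approach: apply Darcy-Weisbach with the multiple-outlet F-factor, Q = n*q/(3600*1000) m^3/s; v = Q/A; hf = F*f*(L/D)*(v^2/(2g)).
Q = 17*1.449/(3600*1000) = 6.84250e-06 m^3/s
A = pi*(24.30e-3/2)^2 = 4.63770e-04 m^2, so v = Q/A = 0.0147541 m/s
hf = 0.3588*0.02*(98/0.02430)*(0.0147541^2/(2*9.81)) = 0.0003211 m
Therefore the lateral friction head loss = 0.0003211 m.


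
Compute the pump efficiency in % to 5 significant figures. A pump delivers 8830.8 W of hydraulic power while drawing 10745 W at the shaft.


Approach: apply the efficiency ratio, eta = (P_out/P_in)*100.
eta = (8830.8 / 10745) * 100 = 82.185 %
Therefore the pump efficiency = 82.185 %.


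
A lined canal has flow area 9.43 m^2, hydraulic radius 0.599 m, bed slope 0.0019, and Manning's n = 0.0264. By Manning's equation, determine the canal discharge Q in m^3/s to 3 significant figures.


Approach: apply Manning's equation, Q = (1/n)*A*R^(2/3)*S^(1/2).
Q = (1/0.0264) * 9.43 * 0.599^(2/3) * 0.0019^(1/2) = 11.1 m^3/s
Therefore the canal discharge Q = 11.1 m^3/s.


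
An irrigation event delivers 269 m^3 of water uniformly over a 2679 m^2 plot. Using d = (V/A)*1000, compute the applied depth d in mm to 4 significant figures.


d = (269 / 2679) * 1000 = 100.4 mm
Therefore the applied depth d = 100.4 mm.


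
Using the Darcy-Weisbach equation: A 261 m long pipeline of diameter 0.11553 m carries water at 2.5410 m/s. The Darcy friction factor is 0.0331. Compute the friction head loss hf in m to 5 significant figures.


Approach: apply the Darcy-Weisbach equation, hf = f*(L/D)*(v^2/(2g)).
hf = 0.0331 * (261/0.11553) * (2.5410^2 / (2*9.81))
hf = 24.608 m
Therefore the friction head loss hf = 24.608 m.


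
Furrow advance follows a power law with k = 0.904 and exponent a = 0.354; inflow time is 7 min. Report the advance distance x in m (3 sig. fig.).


Approach: apply the power-law advance function, x = k*t^a.
x = 0.904 * 7^0.354 = 1.80 m
Therefore the advance distance x = 1.80 m.


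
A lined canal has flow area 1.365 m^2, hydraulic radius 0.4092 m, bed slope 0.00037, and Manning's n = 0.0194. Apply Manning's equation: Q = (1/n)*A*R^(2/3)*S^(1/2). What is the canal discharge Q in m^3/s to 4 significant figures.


Q = (1/0.0194) * 1.365 * 0.4092^(2/3) * 0.00037^(1/2) = 0.7460 m^3/s
Therefore the canal discharge Q = 0.7460 m^3/s.


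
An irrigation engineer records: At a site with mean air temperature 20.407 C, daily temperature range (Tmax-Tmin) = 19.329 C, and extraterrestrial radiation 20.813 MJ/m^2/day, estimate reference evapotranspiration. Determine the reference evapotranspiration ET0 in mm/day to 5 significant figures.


Approach: apply the Hargreaves-Samani method, ET0 = 0.0023*(Tmean+17.8)*sqrt(Tmax-Tmin)*0.408*Ra.
ET0 = 0.0023*(20.407+17.8)*sqrt(19.329)*0.408*20.813 = 3.2807 mm/day
Therefore the reference evapotranspiration ET0 = 3.2807 mm/day.


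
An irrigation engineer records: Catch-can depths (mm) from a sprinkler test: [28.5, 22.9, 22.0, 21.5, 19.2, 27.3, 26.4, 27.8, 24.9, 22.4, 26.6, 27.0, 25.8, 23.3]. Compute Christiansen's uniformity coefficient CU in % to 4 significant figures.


Approach: apply Christiansen's uniformity coefficient, CU = (1 - mean_abs_deviation/mean)*100.
mean = 24.6857 mm
mean |d_i - mean| = 2.40204 mm
CU = (1 - 2.40204/24.6857)*100 = 90.27 %
Therefore Christiansen's uniformity coefficient CU = 90.27 %.


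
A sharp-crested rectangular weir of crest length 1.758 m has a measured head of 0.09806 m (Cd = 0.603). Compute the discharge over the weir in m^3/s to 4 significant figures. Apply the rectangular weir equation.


Approach: apply the rectangular weir equation, Q = (2/3)*Cd*L*sqrt(2g)*H^1.5.
Q = (2/3)*0.603*1.758*sqrt(2*9.81)*0.09806^1.5 = 0.09612 m^3/s
Therefore the discharge over the weir = 0.09612 m^3/s.


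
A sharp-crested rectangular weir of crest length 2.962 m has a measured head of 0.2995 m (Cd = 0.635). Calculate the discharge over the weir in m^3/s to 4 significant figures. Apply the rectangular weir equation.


Approach: apply the rectangular weir equation, Q = (2/3)*Cd*L*sqrt(2g)*H^1.5.
Q = (2/3)*0.635*2.962*sqrt(2*9.81)*0.2995^1.5 = 0.9104 m^3/s
Therefore the discharge over the weir = 0.9104 m^3/s.


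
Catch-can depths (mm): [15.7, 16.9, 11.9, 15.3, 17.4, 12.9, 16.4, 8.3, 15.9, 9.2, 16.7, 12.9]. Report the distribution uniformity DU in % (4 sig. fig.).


Approach: apply the low-quarter distribution uniformity, DU = (mean of lowest quarter of readings / overall mean)*100.
sorted lowest 3 of 12: [8.3, 9.2, 11.9] -> mean = 9.80000 mm
overall mean = 14.1250 mm
DU = (9.80000/14.1250)*100 = 69.38 %
Therefore the distribution uniformity DU = 69.38 %.


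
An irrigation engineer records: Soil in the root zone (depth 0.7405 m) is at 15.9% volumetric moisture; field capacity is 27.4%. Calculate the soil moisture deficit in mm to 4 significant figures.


Approach: apply the soil moisture deficit relation, SMD = (FC - theta)/100 * depth * 1000.
SMD = (27.4 - 15.9)/100 * 0.7405 * 1000 = 85.16 mm
Therefore the soil moisture deficit = 85.16 mm.


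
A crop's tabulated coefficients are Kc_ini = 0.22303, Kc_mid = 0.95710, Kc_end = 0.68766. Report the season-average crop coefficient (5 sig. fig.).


Approach: apply a simple seasonal average, Kc_avg = (Kc_ini + Kc_mid + Kc_end)/3.
Kc_avg = (0.22303 + 0.95710 + 0.68766)/3 = 0.62260
Therefore the season-average crop coefficient = 0.62260.


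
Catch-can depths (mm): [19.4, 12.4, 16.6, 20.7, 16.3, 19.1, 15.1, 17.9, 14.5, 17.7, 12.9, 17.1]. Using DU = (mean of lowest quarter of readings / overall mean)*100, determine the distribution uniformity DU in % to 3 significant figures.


sorted lowest 3 of 12: [12.4, 12.9, 14.5] -> mean = 13.267 mm
overall mean = 16.642 mm
DU = (13.267/16.642)*100 = 79.7 %
Therefore the distribution uniformity DU = 79.7 %.


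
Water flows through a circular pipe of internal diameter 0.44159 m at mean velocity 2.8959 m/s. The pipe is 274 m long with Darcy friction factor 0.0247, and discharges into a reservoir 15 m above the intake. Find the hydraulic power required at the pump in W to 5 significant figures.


Approach: apply continuity + Darcy-Weisbach + hydraulic power, Q = A*v; hf = f*(L/D)*(v^2/(2g)); H = static + hf; P = rho*g*Q*H.
Step 1 — flow rate (continuity, Q = A*v):
  A = pi*(0.44159/2)^2 = 0.1531540 m^2
  Q = 0.1531540 * 2.8959 = 0.4435187 m^3/s
Step 2 — friction head loss (Darcy-Weisbach):
  hf = 0.0247 * (274/0.44159) * (2.8959^2 / (2*9.81))
  hf = 6.550831 m
Step 3 — total head: H = 15 + 6.550831 = 21.55083 m
Step 4 — hydraulic power (P = rho*g*Q*H):
  P = 1000 * 9.81 * 0.4435187 * 21.55083 = 93766 W
Therefore the hydraulic power required at the pump = 93766 W.


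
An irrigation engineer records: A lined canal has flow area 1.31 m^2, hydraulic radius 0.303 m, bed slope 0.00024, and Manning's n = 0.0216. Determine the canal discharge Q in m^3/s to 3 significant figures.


Approach: apply Manning's equation, Q = (1/n)*A*R^(2/3)*S^(1/2).
Q = (1/0.0216) * 1.31 * 0.303^(2/3) * 0.00024^(1/2) = 0.424 m^3/s
Therefore the canal discharge Q = 0.424 m^3/s.


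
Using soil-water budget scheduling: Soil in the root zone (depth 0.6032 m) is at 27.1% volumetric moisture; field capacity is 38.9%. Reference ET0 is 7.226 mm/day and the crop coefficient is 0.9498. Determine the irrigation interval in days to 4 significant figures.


Approach: apply soil-water budget scheduling, SMD = (FC-theta)/100*depth*1000; ETc = ET0*Kc; interval = SMD/ETc.
Step 1 — soil moisture deficit:
  SMD = (38.9 - 27.1)/100 * 0.6032 * 1000 = 71.1776 mm
Step 2 — daily crop ET (ETc = ET0*Kc):
  ETc = 7.226 * 0.9498 = 6.86325 mm/day
Step 3 — irrigation interval (SMD/ETc):
  interval = 71.1776 / 6.86325 = 10.37 days
Therefore the irrigation interval = 10.37 days.


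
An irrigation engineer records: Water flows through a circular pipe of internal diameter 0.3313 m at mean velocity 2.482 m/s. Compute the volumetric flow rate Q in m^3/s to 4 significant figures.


Approach: apply the continuity equation for pipe flow, Q = A * v with A = pi*(D/2)^2.
A = pi*(0.3313/2)^2 = 0.0862051 m^2
Q = 0.0862051 * 2.482 = 0.2140 m^3/s
Therefore the volumetric flow rate Q = 0.2140 m^3/s.


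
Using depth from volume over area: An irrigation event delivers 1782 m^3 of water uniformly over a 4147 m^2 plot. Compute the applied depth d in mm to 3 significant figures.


Approach: apply depth from volume over area, d = (V/A)*1000.
d = (1782 / 4147) * 1000 = 430 mm
Therefore the applied depth d = 430 mm.


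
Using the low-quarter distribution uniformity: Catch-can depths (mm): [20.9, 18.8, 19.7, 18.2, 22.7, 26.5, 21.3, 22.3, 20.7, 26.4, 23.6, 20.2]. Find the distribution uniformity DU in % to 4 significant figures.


Approach: apply the low-quarter distribution uniformity, DU = (mean of lowest quarter of readings / overall mean)*100.
sorted lowest 3 of 12: [18.2, 18.8, 19.7] -> mean = 18.9000 mm
overall mean = 21.7750 mm
DU = (18.9000/21.7750)*100 = 86.80 %
Therefore the distribution uniformity DU = 86.80 %.


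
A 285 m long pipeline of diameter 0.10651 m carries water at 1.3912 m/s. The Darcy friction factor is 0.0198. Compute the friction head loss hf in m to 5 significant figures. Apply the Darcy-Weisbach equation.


Approach: apply the Darcy-Weisbach equation, hf = f*(L/D)*(v^2/(2g)).
hf = 0.0198 * (285/0.10651) * (1.3912^2 / (2*9.81))
hf = 5.2264 m
Therefore the friction head loss hf = 5.2264 m.


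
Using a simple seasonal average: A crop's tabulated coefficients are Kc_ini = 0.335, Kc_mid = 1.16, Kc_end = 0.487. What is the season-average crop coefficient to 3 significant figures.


Approach: apply a simple seasonal average, Kc_avg = (Kc_ini + Kc_mid + Kc_end)/3.
Kc_avg = (0.335 + 1.16 + 0.487)/3 = 0.661
Therefore the season-average crop coefficient = 0.661.


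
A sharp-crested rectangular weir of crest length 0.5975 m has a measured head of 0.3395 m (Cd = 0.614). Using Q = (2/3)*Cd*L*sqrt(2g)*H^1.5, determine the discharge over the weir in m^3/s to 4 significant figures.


Q = (2/3)*0.614*0.5975*sqrt(2*9.81)*0.3395^1.5 = 0.2143 m^3/s
Therefore the discharge over the weir = 0.2143 m^3/s.


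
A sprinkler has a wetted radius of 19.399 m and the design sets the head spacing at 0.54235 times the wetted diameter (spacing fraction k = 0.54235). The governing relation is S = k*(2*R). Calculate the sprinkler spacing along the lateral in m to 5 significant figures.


S = 0.54235 * (2 * 19.399) = 21.042 m
Therefore the sprinkler spacing along the lateral = 21.042 m.


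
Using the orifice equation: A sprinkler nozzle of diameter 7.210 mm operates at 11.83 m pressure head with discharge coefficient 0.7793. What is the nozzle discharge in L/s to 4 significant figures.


Approach: apply the orifice equation, Q = Cd*A*sqrt(2*g*h), A = pi*(d/2)^2.
A = pi*(7.210e-3/2)^2 = 4.08282e-05 m^2
Q = 0.7793 * 4.08282e-05 * sqrt(2*9.81*11.83) * 1000 = 0.4847 L/s
Therefore the nozzle discharge = 0.4847 L/s.


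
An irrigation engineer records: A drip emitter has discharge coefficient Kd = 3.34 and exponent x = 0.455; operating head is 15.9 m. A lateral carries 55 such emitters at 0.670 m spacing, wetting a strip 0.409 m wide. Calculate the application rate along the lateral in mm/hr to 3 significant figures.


Approach: apply the emitter equation with a lateral mass balance, q = Kd*h^x; Q = n*q; rate = Q/(n*spacing*width).
Step 1 — single emitter flow (q = Kd*h^x):
  q = 3.34 * 15.9^0.455 = 11.759 L/hr
Step 2 — total lateral flow: Q = 55 * 11.759 = 646.76 L/hr
Step 3 — wetted area: A = 55 * 0.670 * 0.409 = 15.072 m^2
Step 4 — application rate: Q/A = 646.76/15.072 = 42.9 mm/hr
Therefore the application rate along the lateral = 42.9 mm/hr.


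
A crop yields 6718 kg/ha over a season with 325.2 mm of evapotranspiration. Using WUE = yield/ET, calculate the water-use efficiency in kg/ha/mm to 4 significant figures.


WUE = 6718 / 325.2 = 20.66 kg/ha/mm
Therefore the water-use efficiency = 20.66 kg/ha/mm.


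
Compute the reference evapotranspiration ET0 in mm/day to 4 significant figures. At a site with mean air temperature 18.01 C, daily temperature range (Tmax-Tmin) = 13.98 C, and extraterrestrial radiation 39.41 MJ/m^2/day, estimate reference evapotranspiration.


Approach: apply the Hargreaves-Samani method, ET0 = 0.0023*(Tmean+17.8)*sqrt(Tmax-Tmin)*0.408*Ra.
ET0 = 0.0023*(18.01+17.8)*sqrt(13.98)*0.408*39.41 = 4.952 mm/day
Therefore the reference evapotranspiration ET0 = 4.952 mm/day.


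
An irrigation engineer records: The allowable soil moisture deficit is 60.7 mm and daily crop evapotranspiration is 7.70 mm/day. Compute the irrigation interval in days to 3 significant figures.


Approach: apply the irrigation interval relation, interval = SMD / ETc.
interval = 60.7 / 7.70 = 7.88 days
Therefore the irrigation interval = 7.88 days.


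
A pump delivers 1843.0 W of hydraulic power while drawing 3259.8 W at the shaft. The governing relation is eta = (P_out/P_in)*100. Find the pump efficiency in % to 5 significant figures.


eta = (1843.0 / 3259.8) * 100 = 56.537 %
Therefore the pump efficiency = 56.537 %.


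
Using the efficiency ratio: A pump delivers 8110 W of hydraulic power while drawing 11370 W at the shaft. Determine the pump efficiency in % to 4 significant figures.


Approach: apply the efficiency ratio, eta = (P_out/P_in)*100.
eta = (8110 / 11370) * 100 = 71.33 %
Therefore the pump efficiency = 71.33 %.


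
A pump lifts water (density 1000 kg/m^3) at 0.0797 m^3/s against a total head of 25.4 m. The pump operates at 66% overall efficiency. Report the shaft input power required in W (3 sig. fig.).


Approach: apply hydraulic power then efficiency conversion, P = rho*g*Q*H; P_in = P/eta.
Step 1 — hydraulic power (P = rho*g*Q*H):
  P = 1000 * 9.81 * 0.0797 * 25.4 = 19859 W
Step 2 — input power: P_in = P/eta = 19859 / 0.66 = 30100 W
Therefore the shaft input power required = 30100 W.


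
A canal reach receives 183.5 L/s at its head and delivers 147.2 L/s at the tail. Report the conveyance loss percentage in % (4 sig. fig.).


Approach: apply the conveyance loss ratio, loss% = ((Q_head - Q_tail)/Q_head)*100.
loss = ((183.5 - 147.2)/183.5)*100 = 19.78 %
Therefore the conveyance loss percentage = 19.78 %.


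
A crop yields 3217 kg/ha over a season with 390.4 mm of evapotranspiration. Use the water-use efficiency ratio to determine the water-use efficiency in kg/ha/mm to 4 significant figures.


Approach: apply the water-use efficiency ratio, WUE = yield/ET.
WUE = 3217 / 390.4 = 8.240 kg/ha/mm
Therefore the water-use efficiency = 8.240 kg/ha/mm.


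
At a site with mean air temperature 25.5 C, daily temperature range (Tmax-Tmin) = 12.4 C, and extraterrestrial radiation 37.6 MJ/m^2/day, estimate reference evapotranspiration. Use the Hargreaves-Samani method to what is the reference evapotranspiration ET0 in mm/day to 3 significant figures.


Approach: apply the Hargreaves-Samani method, ET0 = 0.0023*(Tmean+17.8)*sqrt(Tmax-Tmin)*0.408*Ra.
ET0 = 0.0023*(25.5+17.8)*sqrt(12.4)*0.408*37.6 = 5.38 mm/day
Therefore the reference evapotranspiration ET0 = 5.38 mm/day.


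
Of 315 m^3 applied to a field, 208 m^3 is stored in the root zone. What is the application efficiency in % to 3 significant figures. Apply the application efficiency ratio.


Approach: apply the application efficiency ratio, Ea = (stored/applied)*100.
Ea = (208/315)*100 = 66.0 %
Therefore the application efficiency = 66.0 %.


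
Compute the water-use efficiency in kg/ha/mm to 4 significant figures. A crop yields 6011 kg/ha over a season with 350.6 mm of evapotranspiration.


Approach: apply the water-use efficiency ratio, WUE = yield/ET.
WUE = 6011 / 350.6 = 17.14 kg/ha/mm
Therefore the water-use efficiency = 17.14 kg/ha/mm.


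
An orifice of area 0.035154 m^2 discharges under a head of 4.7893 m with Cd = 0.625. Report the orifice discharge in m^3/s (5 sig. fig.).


Approach: apply the orifice equation, Q = Cd*A*sqrt(2*g*h).
Q = 0.625 * 0.035154 * sqrt(2*9.81*4.7893) = 0.21298 m^3/s
Therefore the orifice discharge = 0.21298 m^3/s.


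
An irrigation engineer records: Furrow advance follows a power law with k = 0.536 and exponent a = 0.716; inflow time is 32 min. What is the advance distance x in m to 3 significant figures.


Approach: apply the power-law advance function, x = k*t^a.
x = 0.536 * 32^0.716 = 6.41 m
Therefore the advance distance x = 6.41 m.


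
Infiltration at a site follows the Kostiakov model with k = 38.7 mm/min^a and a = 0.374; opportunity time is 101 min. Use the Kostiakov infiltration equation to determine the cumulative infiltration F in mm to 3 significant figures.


Approach: apply the Kostiakov infiltration equation, F = k*t^a.
F = 38.7 * 101^0.374 = 217 mm
Therefore the cumulative infiltration F = 217 mm.


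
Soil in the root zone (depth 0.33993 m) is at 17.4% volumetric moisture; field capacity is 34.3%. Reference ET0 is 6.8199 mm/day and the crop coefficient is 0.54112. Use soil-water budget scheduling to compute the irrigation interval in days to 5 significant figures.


Approach: apply soil-water budget scheduling, SMD = (FC-theta)/100*depth*1000; ETc = ET0*Kc; interval = SMD/ETc.
Step 1 — soil moisture deficit:
  SMD = (34.3 - 17.4)/100 * 0.33993 * 1000 = 57.44817 mm
Step 2 — daily crop ET (ETc = ET0*Kc):
  ETc = 6.8199 * 0.54112 = 3.690384 mm/day
Step 3 — irrigation interval (SMD/ETc):
  interval = 57.44817 / 3.690384 = 15.567 days
Therefore the irrigation interval = 15.567 days.
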